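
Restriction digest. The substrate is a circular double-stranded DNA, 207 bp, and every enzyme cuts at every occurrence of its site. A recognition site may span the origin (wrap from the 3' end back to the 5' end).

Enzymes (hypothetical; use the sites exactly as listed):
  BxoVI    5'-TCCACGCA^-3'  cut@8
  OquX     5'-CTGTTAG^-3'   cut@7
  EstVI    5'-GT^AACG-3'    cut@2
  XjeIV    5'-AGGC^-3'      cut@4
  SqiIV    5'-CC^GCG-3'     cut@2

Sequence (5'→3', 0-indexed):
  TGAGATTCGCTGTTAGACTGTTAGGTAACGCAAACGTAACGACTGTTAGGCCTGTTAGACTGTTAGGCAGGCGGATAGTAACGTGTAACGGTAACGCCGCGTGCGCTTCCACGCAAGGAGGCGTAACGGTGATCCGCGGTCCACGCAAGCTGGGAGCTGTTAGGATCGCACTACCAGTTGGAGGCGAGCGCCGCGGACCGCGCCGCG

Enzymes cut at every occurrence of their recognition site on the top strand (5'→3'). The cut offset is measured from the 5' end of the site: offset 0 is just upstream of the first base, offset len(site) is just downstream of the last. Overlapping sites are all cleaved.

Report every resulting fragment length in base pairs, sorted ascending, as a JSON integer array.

Per-enzyme occurrences:
  BxoVI (TCCACGCA, off=8): starts [107, 139] → cuts [115, 147]
  OquX (CTGTTAG, off=7): starts [9, 17, 42, 51, 59, 156] → cuts [16, 24, 49, 58, 66, 163]
  EstVI (GTAACG, off=2): starts [24, 35, 77, 84, 90, 122] → cuts [26, 37, 79, 86, 92, 124]
  XjeIV (AGGC, off=4): starts [47, 64, 68, 118, 181] → cuts [51, 68, 72, 122, 185]
  SqiIV (CCGCG, off=2): starts [96, 133, 190, 197, 202] → cuts [98, 135, 192, 199, 204]

Pooled cuts: [16, 24, 26, 37, 49, 51, 58, 66, 68, 72, 79, 86, 92, 98, 115, 122, 124, 135, 147, 163, 185, 192, 199, 204]

Fragment lengths:
  16→24: 8 bp
  24→26: 2 bp
  26→37: 11 bp
  37→49: 12 bp
  49→51: 2 bp
  51→58: 7 bp
  58→66: 8 bp
  66→68: 2 bp
  68→72: 4 bp
  72→79: 7 bp
  79→86: 7 bp
  86→92: 6 bp
  92→98: 6 bp
  98→115: 17 bp
  115→122: 7 bp
  122→124: 2 bp
  124→135: 11 bp
  135→147: 12 bp
  147→163: 16 bp
  163→185: 22 bp
  185→192: 7 bp
  192→199: 7 bp
  199→204: 5 bp
  204→16 (wrap): 207-204+16 = 19 bp

[2,2,2,2,4,5,6,6,7,7,7,7,7,7,8,8,11,11,12,12,16,17,19,22]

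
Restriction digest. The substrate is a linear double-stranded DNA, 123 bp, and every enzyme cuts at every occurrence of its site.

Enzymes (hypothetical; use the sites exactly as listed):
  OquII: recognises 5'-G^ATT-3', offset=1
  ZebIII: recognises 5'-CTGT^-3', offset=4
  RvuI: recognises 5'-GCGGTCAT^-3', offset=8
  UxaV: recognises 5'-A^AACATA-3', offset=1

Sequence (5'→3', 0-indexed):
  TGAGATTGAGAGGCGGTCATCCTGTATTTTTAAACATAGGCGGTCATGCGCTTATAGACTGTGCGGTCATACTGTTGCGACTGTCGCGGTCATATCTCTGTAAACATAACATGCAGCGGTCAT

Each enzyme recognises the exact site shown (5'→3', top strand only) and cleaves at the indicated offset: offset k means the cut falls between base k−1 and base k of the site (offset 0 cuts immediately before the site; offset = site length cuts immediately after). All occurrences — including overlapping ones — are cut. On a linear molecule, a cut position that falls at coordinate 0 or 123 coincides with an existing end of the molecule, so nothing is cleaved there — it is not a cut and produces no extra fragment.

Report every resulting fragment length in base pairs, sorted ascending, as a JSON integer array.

Scan for sites:
  OquII GATT/1: at [3] ⇒ [4]
  ZebIII CTGT/4: at [21, 58, 71, 80, 97] ⇒ [25, 62, 75, 84, 101]
  RvuI GCGGTCAT/8: at [12, 39, 62, 85, 115] ⇒ [20, 47, 70, 93] (position 123 is a terminus of the linear molecule — no cut)
  UxaV AAACATA/1: at [31, 101] ⇒ [32, 102]

All cut coordinates (distinct, sorted): [4, 20, 25, 32, 47, 62, 70, 75, 84, 93, 101, 102]

Fragments:
  [0,4): 4 bp
  [4,20): 16 bp
  [20,25): 5 bp
  [25,32): 7 bp
  [32,47): 15 bp
  [47,62): 15 bp
  [62,70): 8 bp
  [70,75): 5 bp
  [75,84): 9 bp
  [84,93): 9 bp
  [93,101): 8 bp
  [101,102): 1 bp
  [102,123): 21 bp

[1,4,5,5,7,8,8,9,9,15,15,16,21]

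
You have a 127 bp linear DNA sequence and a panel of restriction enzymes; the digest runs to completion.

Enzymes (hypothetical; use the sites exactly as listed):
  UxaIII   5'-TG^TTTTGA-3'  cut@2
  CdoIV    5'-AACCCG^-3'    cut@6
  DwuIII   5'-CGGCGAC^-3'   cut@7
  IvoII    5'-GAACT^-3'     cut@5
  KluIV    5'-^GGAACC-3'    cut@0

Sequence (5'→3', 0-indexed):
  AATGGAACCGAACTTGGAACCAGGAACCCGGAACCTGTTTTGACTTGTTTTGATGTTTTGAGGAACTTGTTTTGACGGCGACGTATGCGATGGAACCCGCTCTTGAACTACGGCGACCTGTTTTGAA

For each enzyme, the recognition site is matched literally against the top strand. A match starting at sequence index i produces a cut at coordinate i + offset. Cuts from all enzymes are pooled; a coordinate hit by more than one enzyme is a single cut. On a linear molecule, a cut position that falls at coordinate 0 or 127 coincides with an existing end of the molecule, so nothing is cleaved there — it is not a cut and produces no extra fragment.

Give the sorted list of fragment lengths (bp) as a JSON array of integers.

[1,1,2,3,3,7,7,7,7,8,8,8,9,10,10,11,12,13]

Per-enzyme occurrences:
  UxaIII (TGTTTTGA, off=2): starts [35, 45, 53, 67, 118] → cuts [37, 47, 55, 69, 120]
  CdoIV (AACCCG, off=6): starts [24, 93] → cuts [30, 99]
  DwuIII (CGGCGAC, off=7): starts [75, 110] → cuts [82, 117]
  IvoII (GAACT, off=5): starts [9, 62, 104] → cuts [14, 67, 109]
  KluIV (GGAACC, off=0): starts [3, 15, 22, 29, 91] → cuts [3, 15, 22, 29, 91]

Pooled cuts: [3, 14, 15, 22, 29, 30, 37, 47, 55, 67, 69, 82, 91, 99, 109, 117, 120]

Fragment lengths:
  [0,3): 3 bp
  [3,14): 11 bp
  [14,15): 1 bp
  [15,22): 7 bp
  [22,29): 7 bp
  [29,30): 1 bp
  [30,37): 7 bp
  [37,47): 10 bp
  [47,55): 8 bp
  [55,67): 12 bp
  [67,69): 2 bp
  [69,82): 13 bp
  [82,91): 9 bp
  [91,99): 8 bp
  [99,109): 10 bp
  [109,117): 8 bp
  [117,120): 3 bp
  [120,127): 7 bp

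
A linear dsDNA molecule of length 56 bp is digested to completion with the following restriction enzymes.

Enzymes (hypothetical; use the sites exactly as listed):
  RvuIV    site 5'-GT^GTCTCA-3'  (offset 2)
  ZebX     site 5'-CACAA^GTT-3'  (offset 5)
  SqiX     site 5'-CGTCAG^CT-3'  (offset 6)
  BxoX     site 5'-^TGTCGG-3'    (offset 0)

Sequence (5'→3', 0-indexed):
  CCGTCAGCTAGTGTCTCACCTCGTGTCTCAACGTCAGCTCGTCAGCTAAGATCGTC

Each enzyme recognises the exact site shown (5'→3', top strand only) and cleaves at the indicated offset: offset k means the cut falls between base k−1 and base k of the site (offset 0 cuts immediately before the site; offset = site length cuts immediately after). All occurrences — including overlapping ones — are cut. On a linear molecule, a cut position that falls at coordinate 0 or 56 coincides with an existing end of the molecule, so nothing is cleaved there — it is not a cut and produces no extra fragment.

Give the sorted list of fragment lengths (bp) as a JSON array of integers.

[5,7,8,11,12,13]

Scan for sites:
  RvuIV GTGTCTCA/2: at [10, 22] ⇒ [12, 24]
  ZebX (CACAAGTT, off=5): no sites
  SqiX CGTCAGCT/6: at [1, 31, 39] ⇒ [7, 37, 45]
  BxoX (TGTCGG, off=0): no sites

All cut coordinates (distinct, sorted): [7, 12, 24, 37, 45]

Fragments:
  [0,7): 7 bp
  [7,12): 5 bp
  [12,24): 12 bp
  [24,37): 13 bp
  [37,45): 8 bp
  [45,56): 11 bp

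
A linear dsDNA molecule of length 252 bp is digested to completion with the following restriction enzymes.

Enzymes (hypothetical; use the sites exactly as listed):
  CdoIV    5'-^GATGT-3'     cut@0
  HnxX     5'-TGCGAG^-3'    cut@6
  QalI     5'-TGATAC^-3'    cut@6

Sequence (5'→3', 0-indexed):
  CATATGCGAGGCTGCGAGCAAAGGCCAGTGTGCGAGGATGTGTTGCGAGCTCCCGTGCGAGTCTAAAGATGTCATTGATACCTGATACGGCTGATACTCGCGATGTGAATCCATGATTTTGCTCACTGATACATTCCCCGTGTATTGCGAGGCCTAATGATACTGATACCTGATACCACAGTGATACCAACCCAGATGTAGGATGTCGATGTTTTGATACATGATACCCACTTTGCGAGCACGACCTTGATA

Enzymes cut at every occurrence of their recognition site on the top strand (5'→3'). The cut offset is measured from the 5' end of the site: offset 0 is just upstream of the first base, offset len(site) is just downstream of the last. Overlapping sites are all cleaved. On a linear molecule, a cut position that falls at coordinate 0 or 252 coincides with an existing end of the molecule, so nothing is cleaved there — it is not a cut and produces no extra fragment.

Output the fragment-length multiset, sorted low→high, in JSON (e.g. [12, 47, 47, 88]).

Per-enzyme occurrences:
  CdoIV (GATGT, off=0): starts [36, 67, 101, 194, 201, 207] → cuts [36, 67, 101, 194, 201, 207]
  HnxX (TGCGAG, off=6): starts [4, 12, 30, 43, 55, 145, 233] → cuts [10, 18, 36, 49, 61, 151, 239]
  QalI (TGATAC, off=6): starts [75, 82, 91, 126, 157, 163, 170, 181, 214, 221] → cuts [81, 88, 97, 132, 163, 169, 176, 187, 220, 227]

All cut coordinates (distinct, sorted): [10, 18, 36, 49, 61, 67, 81, 88, 97, 101, 132, 151, 163, 169, 176, 187, 194, 201, 207, 220, 227, 239]

Fragment lengths:
  [0,10): 10 bp
  [10,18): 8 bp
  [18,36): 18 bp
  [36,49): 13 bp
  [49,61): 12 bp
  [61,67): 6 bp
  [67,81): 14 bp
  [81,88): 7 bp
  [88,97): 9 bp
  [97,101): 4 bp
  [101,132): 31 bp
  [132,151): 19 bp
  [151,163): 12 bp
  [163,169): 6 bp
  [169,176): 7 bp
  [176,187): 11 bp
  [187,194): 7 bp
  [194,201): 7 bp
  [201,207): 6 bp
  [207,220): 13 bp
  [220,227): 7 bp
  [227,239): 12 bp
  [239,252): 13 bp

[4,6,6,6,7,7,7,7,7,8,9,10,11,12,12,12,13,13,13,14,18,19,31]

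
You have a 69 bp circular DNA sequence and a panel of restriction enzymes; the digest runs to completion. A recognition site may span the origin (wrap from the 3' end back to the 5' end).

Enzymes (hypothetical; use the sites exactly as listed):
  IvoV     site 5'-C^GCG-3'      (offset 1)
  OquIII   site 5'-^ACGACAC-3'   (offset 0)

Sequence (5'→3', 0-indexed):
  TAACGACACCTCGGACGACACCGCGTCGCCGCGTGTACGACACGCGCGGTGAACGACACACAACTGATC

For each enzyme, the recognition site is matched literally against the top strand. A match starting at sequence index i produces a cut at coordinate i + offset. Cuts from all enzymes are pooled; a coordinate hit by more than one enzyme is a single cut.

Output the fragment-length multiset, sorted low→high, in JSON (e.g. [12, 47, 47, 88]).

[2,6,7,7,8,8,12,19]

Scan for sites:
  IvoV (CGCG, off=1): starts [21, 29, 42, 44] → cuts [22, 30, 43, 45]
  OquIII (ACGACAC, off=0): starts [2, 14, 36, 52] → cuts [2, 14, 36, 52]

All cut coordinates (distinct, sorted): [2, 14, 22, 30, 36, 43, 45, 52]

Fragments:
  2→14: 12 bp
  14→22: 8 bp
  22→30: 8 bp
  30→36: 6 bp
  36→43: 7 bp
  43→45: 2 bp
  45→52: 7 bp
  52→2 (wrap): 69-52+2 = 19 bp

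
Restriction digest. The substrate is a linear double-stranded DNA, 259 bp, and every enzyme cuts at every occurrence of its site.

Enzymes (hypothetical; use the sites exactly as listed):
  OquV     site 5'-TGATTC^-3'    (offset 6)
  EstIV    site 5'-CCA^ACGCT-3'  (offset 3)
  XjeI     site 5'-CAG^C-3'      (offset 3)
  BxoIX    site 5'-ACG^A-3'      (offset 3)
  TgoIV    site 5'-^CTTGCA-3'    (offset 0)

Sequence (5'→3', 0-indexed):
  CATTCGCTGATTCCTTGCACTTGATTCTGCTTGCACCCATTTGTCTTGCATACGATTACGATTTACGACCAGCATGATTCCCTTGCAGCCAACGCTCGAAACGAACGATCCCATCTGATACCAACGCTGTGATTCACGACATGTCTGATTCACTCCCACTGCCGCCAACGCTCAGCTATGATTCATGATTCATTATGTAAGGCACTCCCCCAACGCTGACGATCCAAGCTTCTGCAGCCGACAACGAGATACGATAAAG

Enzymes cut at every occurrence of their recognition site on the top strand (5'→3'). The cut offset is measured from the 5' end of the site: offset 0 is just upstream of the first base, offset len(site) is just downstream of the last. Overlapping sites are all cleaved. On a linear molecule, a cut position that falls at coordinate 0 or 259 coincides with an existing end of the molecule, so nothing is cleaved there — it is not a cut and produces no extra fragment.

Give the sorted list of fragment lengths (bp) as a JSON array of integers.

Scan for sites:
  OquV (TGATTC, off=6): starts [7, 21, 74, 129, 145, 178, 185] → cuts [13, 27, 80, 135, 151, 184, 191]
  EstIV (CCAACGCT, off=3): starts [88, 120, 164, 209] → cuts [91, 123, 167, 212]
  XjeI (CAGC, off=3): starts [69, 85, 172, 234] → cuts [72, 88, 175, 237]
  BxoIX (ACGA, off=3): starts [51, 57, 64, 100, 104, 135, 218, 243, 250] → cuts [54, 60, 67, 103, 107, 138, 221, 246, 253]
  TgoIV (CTTGCA, off=0): starts [13, 29, 44, 81] → cuts [13, 29, 44, 81]

Pooled cuts: [13, 27, 29, 44, 54, 60, 67, 72, 80, 81, 88, 91, 103, 107, 123, 135, 138, 151, 167, 175, 184, 191, 212, 221, 237, 246, 253]

Fragments:
  [0,13): 13 bp
  [13,27): 14 bp
  [27,29): 2 bp
  [29,44): 15 bp
  [44,54): 10 bp
  [54,60): 6 bp
  [60,67): 7 bp
  [67,72): 5 bp
  [72,80): 8 bp
  [80,81): 1 bp
  [81,88): 7 bp
  [88,91): 3 bp
  [91,103): 12 bp
  [103,107): 4 bp
  [107,123): 16 bp
  [123,135): 12 bp
  [135,138): 3 bp
  [138,151): 13 bp
  [151,167): 16 bp
  [167,175): 8 bp
  [175,184): 9 bp
  [184,191): 7 bp
  [191,212): 21 bp
  [212,221): 9 bp
  [221,237): 16 bp
  [237,246): 9 bp
  [246,253): 7 bp
  [253,259): 6 bp

[1,2,3,3,4,5,6,6,7,7,7,7,8,8,9,9,9,10,12,12,13,13,14,15,16,16,16,21]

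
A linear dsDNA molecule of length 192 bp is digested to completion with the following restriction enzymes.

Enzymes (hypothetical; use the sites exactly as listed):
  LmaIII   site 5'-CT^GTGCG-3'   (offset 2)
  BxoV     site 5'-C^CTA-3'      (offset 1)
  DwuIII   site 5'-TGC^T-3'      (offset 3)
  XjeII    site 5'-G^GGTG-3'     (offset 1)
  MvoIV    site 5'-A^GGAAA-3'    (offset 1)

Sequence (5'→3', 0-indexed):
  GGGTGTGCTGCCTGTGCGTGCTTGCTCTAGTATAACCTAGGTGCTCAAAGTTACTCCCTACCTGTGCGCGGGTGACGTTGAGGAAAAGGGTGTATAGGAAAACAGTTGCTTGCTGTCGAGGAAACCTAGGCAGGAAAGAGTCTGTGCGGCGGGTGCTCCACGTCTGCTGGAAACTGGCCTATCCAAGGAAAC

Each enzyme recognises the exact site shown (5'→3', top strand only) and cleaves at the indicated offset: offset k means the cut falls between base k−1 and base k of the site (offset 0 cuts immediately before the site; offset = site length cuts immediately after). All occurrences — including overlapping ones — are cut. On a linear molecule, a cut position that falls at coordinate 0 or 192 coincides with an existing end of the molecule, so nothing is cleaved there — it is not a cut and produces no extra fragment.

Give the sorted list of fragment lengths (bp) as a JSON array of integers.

[1,4,4,5,5,6,6,6,6,7,7,7,7,8,8,8,8,8,11,11,11,11,11,13,13]

Per-enzyme occurrences:
  LmaIII CTGTGCG/2: at [11, 61, 141] ⇒ [13, 63, 143]
  BxoV CCTA/1: at [35, 56, 124, 177] ⇒ [36, 57, 125, 178]
  DwuIII TGCT/3: at [5, 18, 22, 41, 106, 110, 153, 164] ⇒ [8, 21, 25, 44, 109, 113, 156, 167]
  XjeII GGGTG/1: at [0, 69, 87, 150] ⇒ [1, 70, 88, 151]
  MvoIV AGGAAA/1: at [80, 95, 118, 131, 185] ⇒ [81, 96, 119, 132, 186]

All cut coordinates (distinct, sorted): [1, 8, 13, 21, 25, 36, 44, 57, 63, 70, 81, 88, 96, 109, 113, 119, 125, 132, 143, 151, 156, 167, 178, 186]

Fragment lengths:
  [0,1): 1 bp
  [1,8): 7 bp
  [8,13): 5 bp
  [13,21): 8 bp
  [21,25): 4 bp
  [25,36): 11 bp
  [36,44): 8 bp
  [44,57): 13 bp
  [57,63): 6 bp
  [63,70): 7 bp
  [70,81): 11 bp
  [81,88): 7 bp
  [88,96): 8 bp
  [96,109): 13 bp
  [109,113): 4 bp
  [113,119): 6 bp
  [119,125): 6 bp
  [125,132): 7 bp
  [132,143): 11 bp
  [143,151): 8 bp
  [151,156): 5 bp
  [156,167): 11 bp
  [167,178): 11 bp
  [178,186): 8 bp
  [186,192): 6 bp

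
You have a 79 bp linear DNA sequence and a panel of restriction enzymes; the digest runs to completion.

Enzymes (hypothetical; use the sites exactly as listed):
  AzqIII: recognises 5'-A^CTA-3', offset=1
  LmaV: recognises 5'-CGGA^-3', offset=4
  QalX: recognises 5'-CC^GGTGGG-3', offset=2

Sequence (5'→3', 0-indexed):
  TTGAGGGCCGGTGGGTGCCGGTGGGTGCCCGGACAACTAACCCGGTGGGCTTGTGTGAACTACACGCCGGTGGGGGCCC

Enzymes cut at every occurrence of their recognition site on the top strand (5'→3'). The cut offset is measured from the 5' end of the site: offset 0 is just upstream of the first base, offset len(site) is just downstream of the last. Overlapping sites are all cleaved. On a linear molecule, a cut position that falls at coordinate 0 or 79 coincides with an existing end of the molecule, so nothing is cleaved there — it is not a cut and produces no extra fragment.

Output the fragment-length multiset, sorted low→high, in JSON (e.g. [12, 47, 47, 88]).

Per-enzyme occurrences:
  AzqIII ACTA/1: at [35, 58] ⇒ [36, 59]
  LmaV CGGA/4: at [29] ⇒ [33]
  QalX CCGGTGGG/2: at [7, 17, 41, 66] ⇒ [9, 19, 43, 68]

All cut coordinates (distinct, sorted): [9, 19, 33, 36, 43, 59, 68]

Fragments:
  [0,9): 9 bp
  [9,19): 10 bp
  [19,33): 14 bp
  [33,36): 3 bp
  [36,43): 7 bp
  [43,59): 16 bp
  [59,68): 9 bp
  [68,79): 11 bp

[3,7,9,9,10,11,14,16]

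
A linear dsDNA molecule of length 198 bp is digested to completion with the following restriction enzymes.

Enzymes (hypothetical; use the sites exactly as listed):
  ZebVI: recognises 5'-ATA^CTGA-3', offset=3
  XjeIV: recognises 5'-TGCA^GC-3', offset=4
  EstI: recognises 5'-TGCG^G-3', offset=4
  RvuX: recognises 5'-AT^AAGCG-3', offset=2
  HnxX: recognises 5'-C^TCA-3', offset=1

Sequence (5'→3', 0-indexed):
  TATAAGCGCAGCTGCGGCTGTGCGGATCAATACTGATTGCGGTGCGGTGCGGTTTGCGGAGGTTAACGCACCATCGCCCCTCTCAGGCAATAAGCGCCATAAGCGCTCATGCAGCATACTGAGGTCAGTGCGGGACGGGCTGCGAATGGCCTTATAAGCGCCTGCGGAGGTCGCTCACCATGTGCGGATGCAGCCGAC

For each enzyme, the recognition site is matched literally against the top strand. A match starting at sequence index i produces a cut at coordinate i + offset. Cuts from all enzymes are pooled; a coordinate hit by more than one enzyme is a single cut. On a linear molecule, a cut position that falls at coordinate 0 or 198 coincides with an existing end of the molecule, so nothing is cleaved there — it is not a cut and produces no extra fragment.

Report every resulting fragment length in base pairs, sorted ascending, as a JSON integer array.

[3,5,5,5,6,6,6,7,7,8,8,8,9,9,9,11,12,13,14,23,24]

Scan for sites:
  ZebVI (ATACTGA, off=3): starts [29, 115] → cuts [32, 118]
  XjeIV (TGCAGC, off=4): starts [109, 188] → cuts [113, 192]
  EstI (TGCGG, off=4): starts [12, 20, 37, 42, 47, 54, 128, 162, 182] → cuts [16, 24, 41, 46, 51, 58, 132, 166, 186]
  RvuX (ATAAGCG, off=2): starts [1, 89, 98, 153] → cuts [3, 91, 100, 155]
  HnxX (CTCA, off=1): starts [81, 105, 173] → cuts [82, 106, 174]

Pooled cuts: [3, 16, 24, 32, 41, 46, 51, 58, 82, 91, 100, 106, 113, 118, 132, 155, 166, 174, 186, 192]

Fragment lengths:
  [0,3): 3 bp
  [3,16): 13 bp
  [16,24): 8 bp
  [24,32): 8 bp
  [32,41): 9 bp
  [41,46): 5 bp
  [46,51): 5 bp
  [51,58): 7 bp
  [58,82): 24 bp
  [82,91): 9 bp
  [91,100): 9 bp
  [100,106): 6 bp
  [106,113): 7 bp
  [113,118): 5 bp
  [118,132): 14 bp
  [132,155): 23 bp
  [155,166): 11 bp
  [166,174): 8 bp
  [174,186): 12 bp
  [186,192): 6 bp
  [192,198): 6 bp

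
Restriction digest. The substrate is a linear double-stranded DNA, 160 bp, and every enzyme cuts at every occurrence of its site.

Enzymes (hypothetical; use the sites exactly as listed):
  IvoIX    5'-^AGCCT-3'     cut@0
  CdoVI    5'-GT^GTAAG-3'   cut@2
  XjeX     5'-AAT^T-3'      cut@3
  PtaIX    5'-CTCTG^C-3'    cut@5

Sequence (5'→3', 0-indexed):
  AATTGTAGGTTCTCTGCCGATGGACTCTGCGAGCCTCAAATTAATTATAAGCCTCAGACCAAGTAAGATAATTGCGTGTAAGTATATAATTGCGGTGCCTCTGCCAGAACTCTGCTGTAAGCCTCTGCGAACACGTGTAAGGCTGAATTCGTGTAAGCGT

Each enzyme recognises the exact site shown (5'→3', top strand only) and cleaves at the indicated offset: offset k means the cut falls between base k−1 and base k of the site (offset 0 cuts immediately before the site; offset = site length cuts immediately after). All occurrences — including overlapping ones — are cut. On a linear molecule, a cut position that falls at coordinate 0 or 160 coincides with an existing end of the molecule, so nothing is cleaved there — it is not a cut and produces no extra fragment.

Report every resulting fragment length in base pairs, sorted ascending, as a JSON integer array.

[2,3,4,4,4,5,5,8,8,9,10,11,12,13,13,13,13,23]

Site scan:
  IvoIX (AGCCT, off=0): starts [31, 49, 119] → cuts [31, 49, 119]
  CdoVI (GTGTAAG, off=2): starts [75, 134, 150] → cuts [77, 136, 152]
  XjeX (AATT, off=3): starts [0, 38, 42, 69, 87, 145] → cuts [3, 41, 45, 72, 90, 148]
  PtaIX (CTCTGC, off=5): starts [11, 24, 98, 109, 122] → cuts [16, 29, 103, 114, 127]

Pooled cuts: [3, 16, 29, 31, 41, 45, 49, 72, 77, 90, 103, 114, 119, 127, 136, 148, 152]

Fragments:
  [0,3): 3 bp
  [3,16): 13 bp
  [16,29): 13 bp
  [29,31): 2 bp
  [31,41): 10 bp
  [41,45): 4 bp
  [45,49): 4 bp
  [49,72): 23 bp
  [72,77): 5 bp
  [77,90): 13 bp
  [90,103): 13 bp
  [103,114): 11 bp
  [114,119): 5 bp
  [119,127): 8 bp
  [127,136): 9 bp
  [136,148): 12 bp
  [148,152): 4 bp
  [152,160): 8 bp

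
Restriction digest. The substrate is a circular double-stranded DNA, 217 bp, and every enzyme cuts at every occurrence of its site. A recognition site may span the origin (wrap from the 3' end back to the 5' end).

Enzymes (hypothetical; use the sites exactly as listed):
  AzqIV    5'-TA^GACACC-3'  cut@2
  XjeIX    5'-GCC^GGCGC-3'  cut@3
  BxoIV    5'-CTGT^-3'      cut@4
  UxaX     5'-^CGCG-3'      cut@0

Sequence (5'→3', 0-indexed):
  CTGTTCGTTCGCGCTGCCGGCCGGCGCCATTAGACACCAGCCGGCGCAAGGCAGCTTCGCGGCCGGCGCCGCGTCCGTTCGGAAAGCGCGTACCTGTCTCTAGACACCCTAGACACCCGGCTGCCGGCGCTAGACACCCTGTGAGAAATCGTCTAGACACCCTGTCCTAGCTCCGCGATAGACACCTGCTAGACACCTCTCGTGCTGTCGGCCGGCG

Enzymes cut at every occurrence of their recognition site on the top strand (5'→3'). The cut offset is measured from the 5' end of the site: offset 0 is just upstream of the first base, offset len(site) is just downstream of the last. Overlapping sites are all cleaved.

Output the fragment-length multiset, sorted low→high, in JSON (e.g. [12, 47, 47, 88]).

[5,5,5,5,7,7,7,8,8,9,10,10,10,10,11,11,13,13,14,15,17,17]

Scan for sites:
  AzqIV TAGACACC/2: at [30, 100, 109, 130, 153, 178, 189] ⇒ [32, 102, 111, 132, 155, 180, 191]
  XjeIX GCCGGCGC/3: at [19, 39, 61, 122, 210] ⇒ [22, 42, 64, 125, 213]
  BxoIV CTGT/4: at [0, 93, 138, 161, 204] ⇒ [4, 97, 142, 165, 208]
  UxaX CGCG/0: at [9, 57, 69, 86, 173] ⇒ [9, 57, 69, 86, 173]

All cut coordinates (distinct, sorted): [4, 9, 22, 32, 42, 57, 64, 69, 86, 97, 102, 111, 125, 132, 142, 155, 165, 173, 180, 191, 208, 213]

Fragments:
  4→9: 5 bp
  9→22: 13 bp
  22→32: 10 bp
  32→42: 10 bp
  42→57: 15 bp
  57→64: 7 bp
  64→69: 5 bp
  69→86: 17 bp
  86→97: 11 bp
  97→102: 5 bp
  102→111: 9 bp
  111→125: 14 bp
  125→132: 7 bp
  132→142: 10 bp
  142→155: 13 bp
  155→165: 10 bp
  165→173: 8 bp
  173→180: 7 bp
  180→191: 11 bp
  191→208: 17 bp
  208→213: 5 bp
  213→4 (wrap): 217-213+4 = 8 bp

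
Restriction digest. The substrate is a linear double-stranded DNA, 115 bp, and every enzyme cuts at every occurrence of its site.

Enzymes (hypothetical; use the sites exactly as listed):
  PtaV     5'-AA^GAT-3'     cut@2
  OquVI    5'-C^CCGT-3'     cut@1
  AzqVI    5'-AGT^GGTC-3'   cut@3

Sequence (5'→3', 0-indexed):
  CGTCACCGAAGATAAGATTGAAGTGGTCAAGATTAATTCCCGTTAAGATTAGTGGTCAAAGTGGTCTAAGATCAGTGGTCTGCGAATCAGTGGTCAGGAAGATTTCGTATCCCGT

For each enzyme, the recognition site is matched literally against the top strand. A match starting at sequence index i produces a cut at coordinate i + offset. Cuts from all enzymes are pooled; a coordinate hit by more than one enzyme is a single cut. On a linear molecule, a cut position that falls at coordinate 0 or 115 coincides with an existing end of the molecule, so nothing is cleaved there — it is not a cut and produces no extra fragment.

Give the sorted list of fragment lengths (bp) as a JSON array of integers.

[4,5,6,7,7,7,7,9,9,9,9,10,11,15]

Site scan:
  PtaV AAGAT/2: at [8, 13, 28, 44, 67, 98] ⇒ [10, 15, 30, 46, 69, 100]
  OquVI CCCGT/1: at [38, 110] ⇒ [39, 111]
  AzqVI AGTGGTC/3: at [21, 50, 59, 73, 88] ⇒ [24, 53, 62, 76, 91]

All cut coordinates (distinct, sorted): [10, 15, 24, 30, 39, 46, 53, 62, 69, 76, 91, 100, 111]

Fragment lengths:
  [0,10): 10 bp
  [10,15): 5 bp
  [15,24): 9 bp
  [24,30): 6 bp
  [30,39): 9 bp
  [39,46): 7 bp
  [46,53): 7 bp
  [53,62): 9 bp
  [62,69): 7 bp
  [69,76): 7 bp
  [76,91): 15 bp
  [91,100): 9 bp
  [100,111): 11 bp
  [111,115): 4 bp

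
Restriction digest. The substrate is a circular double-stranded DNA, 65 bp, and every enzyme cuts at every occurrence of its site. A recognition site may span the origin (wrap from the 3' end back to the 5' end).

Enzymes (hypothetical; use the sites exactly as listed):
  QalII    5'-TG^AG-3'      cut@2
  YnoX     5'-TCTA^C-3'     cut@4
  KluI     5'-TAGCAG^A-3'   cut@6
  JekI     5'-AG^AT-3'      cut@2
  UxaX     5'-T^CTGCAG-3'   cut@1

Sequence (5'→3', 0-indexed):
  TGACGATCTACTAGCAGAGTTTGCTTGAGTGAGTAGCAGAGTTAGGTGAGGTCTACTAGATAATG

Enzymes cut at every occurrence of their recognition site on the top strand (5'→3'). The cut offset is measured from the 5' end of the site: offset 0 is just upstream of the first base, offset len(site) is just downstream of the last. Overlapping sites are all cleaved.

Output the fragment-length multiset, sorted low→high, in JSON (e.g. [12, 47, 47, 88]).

Per-enzyme occurrences:
  QalII (TGAG, off=2): starts [25, 29, 46] → cuts [27, 31, 48]
  YnoX (TCTAC, off=4): starts [6, 51] → cuts [10, 55]
  KluI (TAGCAGA, off=6): starts [11, 33] → cuts [17, 39]
  JekI (AGAT, off=2): starts [57] → cuts [59]
  UxaX (TCTGCAG, off=1): no sites

All cut coordinates (distinct, sorted): [10, 17, 27, 31, 39, 48, 55, 59]

Fragment lengths:
  10→17: 7 bp
  17→27: 10 bp
  27→31: 4 bp
  31→39: 8 bp
  39→48: 9 bp
  48→55: 7 bp
  55→59: 4 bp
  59→10 (wrap): 65-59+10 = 16 bp

[4,4,7,7,8,9,10,16]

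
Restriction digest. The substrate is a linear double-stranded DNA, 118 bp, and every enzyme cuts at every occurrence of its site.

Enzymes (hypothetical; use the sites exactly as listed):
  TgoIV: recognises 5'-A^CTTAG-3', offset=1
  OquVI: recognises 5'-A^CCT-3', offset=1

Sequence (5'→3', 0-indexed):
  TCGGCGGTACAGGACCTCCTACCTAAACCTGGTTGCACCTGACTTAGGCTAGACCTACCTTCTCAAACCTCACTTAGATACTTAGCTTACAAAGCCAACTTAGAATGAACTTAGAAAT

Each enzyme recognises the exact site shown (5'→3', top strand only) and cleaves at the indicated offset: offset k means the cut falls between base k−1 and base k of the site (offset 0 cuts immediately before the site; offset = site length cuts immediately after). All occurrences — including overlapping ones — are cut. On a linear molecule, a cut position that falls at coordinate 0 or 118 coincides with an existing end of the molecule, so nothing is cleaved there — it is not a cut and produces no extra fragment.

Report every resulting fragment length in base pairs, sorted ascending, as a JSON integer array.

Per-enzyme occurrences:
  TgoIV (ACTTAG, off=1): starts [41, 71, 79, 97, 108] → cuts [42, 72, 80, 98, 109]
  OquVI (ACCT, off=1): starts [13, 20, 26, 36, 52, 56, 66] → cuts [14, 21, 27, 37, 53, 57, 67]

All cut coordinates (distinct, sorted): [14, 21, 27, 37, 42, 53, 57, 67, 72, 80, 98, 109]

Fragments:
  [0,14): 14 bp
  [14,21): 7 bp
  [21,27): 6 bp
  [27,37): 10 bp
  [37,42): 5 bp
  [42,53): 11 bp
  [53,57): 4 bp
  [57,67): 10 bp
  [67,72): 5 bp
  [72,80): 8 bp
  [80,98): 18 bp
  [98,109): 11 bp
  [109,118): 9 bp

[4,5,5,6,7,8,9,10,10,11,11,14,18]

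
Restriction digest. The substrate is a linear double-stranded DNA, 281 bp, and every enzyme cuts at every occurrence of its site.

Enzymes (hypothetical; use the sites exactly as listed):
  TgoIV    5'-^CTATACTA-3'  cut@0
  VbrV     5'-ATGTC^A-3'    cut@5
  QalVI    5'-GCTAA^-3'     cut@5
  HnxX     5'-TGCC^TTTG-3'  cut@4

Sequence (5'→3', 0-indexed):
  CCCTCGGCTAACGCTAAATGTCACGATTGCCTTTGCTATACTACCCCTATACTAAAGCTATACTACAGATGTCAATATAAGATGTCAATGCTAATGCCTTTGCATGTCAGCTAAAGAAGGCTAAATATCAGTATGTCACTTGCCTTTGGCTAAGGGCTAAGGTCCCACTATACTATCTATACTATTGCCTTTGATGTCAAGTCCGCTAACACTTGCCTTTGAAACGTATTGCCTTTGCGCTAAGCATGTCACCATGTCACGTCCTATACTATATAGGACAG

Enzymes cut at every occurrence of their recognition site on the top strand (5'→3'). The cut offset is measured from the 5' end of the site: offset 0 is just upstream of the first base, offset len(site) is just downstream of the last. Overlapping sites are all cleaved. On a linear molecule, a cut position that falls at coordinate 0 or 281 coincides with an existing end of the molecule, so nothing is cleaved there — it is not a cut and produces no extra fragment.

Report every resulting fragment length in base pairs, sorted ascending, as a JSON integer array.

Scan for sites:
  TgoIV (CTATACTA, off=0): starts [35, 46, 57, 167, 176, 263] → cuts [35, 46, 57, 167, 176, 263]
  VbrV (ATGTCA, off=5): starts [17, 68, 81, 103, 132, 193, 245, 253] → cuts [22, 73, 86, 108, 137, 198, 250, 258]
  QalVI (GCTAA, off=5): starts [6, 12, 89, 109, 119, 148, 155, 204, 238] → cuts [11, 17, 94, 114, 124, 153, 160, 209, 243]
  HnxX (TGCCTTTG, off=4): starts [27, 94, 140, 185, 213, 229] → cuts [31, 98, 144, 189, 217, 233]

All cut coordinates (distinct, sorted): [11, 17, 22, 31, 35, 46, 57, 73, 86, 94, 98, 108, 114, 124, 137, 144, 153, 160, 167, 176, 189, 198, 209, 217, 233, 243, 250, 258, 263]

Fragments:
  [0,11): 11 bp
  [11,17): 6 bp
  [17,22): 5 bp
  [22,31): 9 bp
  [31,35): 4 bp
  [35,46): 11 bp
  [46,57): 11 bp
  [57,73): 16 bp
  [73,86): 13 bp
  [86,94): 8 bp
  [94,98): 4 bp
  [98,108): 10 bp
  [108,114): 6 bp
  [114,124): 10 bp
  [124,137): 13 bp
  [137,144): 7 bp
  [144,153): 9 bp
  [153,160): 7 bp
  [160,167): 7 bp
  [167,176): 9 bp
  [176,189): 13 bp
  [189,198): 9 bp
  [198,209): 11 bp
  [209,217): 8 bp
  [217,233): 16 bp
  [233,243): 10 bp
  [243,250): 7 bp
  [250,258): 8 bp
  [258,263): 5 bp
  [263,281): 18 bp

[4,4,5,5,6,6,7,7,7,7,8,8,8,9,9,9,9,10,10,10,11,11,11,11,13,13,13,16,16,18]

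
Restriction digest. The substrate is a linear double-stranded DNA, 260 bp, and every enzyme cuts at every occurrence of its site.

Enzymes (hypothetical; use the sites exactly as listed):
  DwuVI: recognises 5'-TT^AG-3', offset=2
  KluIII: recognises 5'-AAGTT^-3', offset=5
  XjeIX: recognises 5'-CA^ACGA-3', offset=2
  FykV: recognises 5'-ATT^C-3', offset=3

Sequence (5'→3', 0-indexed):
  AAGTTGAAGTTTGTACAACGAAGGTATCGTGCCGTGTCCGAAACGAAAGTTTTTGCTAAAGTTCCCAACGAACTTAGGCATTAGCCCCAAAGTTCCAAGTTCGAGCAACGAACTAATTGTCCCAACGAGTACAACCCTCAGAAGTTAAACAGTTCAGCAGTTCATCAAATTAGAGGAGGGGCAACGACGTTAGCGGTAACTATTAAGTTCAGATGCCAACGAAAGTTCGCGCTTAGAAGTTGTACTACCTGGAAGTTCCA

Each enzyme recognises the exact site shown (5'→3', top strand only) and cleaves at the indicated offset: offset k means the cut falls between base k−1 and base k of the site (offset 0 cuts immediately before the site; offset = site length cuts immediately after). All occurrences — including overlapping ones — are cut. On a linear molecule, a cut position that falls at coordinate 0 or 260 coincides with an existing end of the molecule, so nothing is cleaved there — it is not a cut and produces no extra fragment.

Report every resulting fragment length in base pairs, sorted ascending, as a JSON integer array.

Site scan:
  DwuVI (TTAG, off=2): starts [73, 80, 169, 189, 232] → cuts [75, 82, 171, 191, 234]
  KluIII (AAGTT, off=5): starts [0, 6, 46, 58, 89, 96, 141, 204, 222, 236, 252] → cuts [5, 11, 51, 63, 94, 101, 146, 209, 227, 241, 257]
  XjeIX (CAACGA, off=2): starts [15, 65, 105, 122, 181, 216] → cuts [17, 67, 107, 124, 183, 218]
  FykV (ATTC, off=3): no sites

All cut coordinates (distinct, sorted): [5, 11, 17, 51, 63, 67, 75, 82, 94, 101, 107, 124, 146, 171, 183, 191, 209, 218, 227, 234, 241, 257]

Fragments:
  [0,5): 5 bp
  [5,11): 6 bp
  [11,17): 6 bp
  [17,51): 34 bp
  [51,63): 12 bp
  [63,67): 4 bp
  [67,75): 8 bp
  [75,82): 7 bp
  [82,94): 12 bp
  [94,101): 7 bp
  [101,107): 6 bp
  [107,124): 17 bp
  [124,146): 22 bp
  [146,171): 25 bp
  [171,183): 12 bp
  [183,191): 8 bp
  [191,209): 18 bp
  [209,218): 9 bp
  [218,227): 9 bp
  [227,234): 7 bp
  [234,241): 7 bp
  [241,257): 16 bp
  [257,260): 3 bp

[3,4,5,6,6,6,7,7,7,7,8,8,9,9,12,12,12,16,17,18,22,25,34]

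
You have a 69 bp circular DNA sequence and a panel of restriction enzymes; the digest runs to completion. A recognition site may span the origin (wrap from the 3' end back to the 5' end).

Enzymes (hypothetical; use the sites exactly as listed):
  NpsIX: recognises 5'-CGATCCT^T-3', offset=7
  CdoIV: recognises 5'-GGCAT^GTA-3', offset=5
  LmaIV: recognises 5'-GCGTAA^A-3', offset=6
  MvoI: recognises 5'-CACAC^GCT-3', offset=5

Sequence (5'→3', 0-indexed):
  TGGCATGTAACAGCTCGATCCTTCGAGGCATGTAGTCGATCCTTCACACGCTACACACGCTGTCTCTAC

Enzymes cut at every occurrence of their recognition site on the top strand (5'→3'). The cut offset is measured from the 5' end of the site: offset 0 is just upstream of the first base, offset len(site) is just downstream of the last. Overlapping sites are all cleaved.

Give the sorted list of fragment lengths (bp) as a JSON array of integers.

[6,9,9,12,16,17]

Site scan:
  NpsIX CGATCCTT/7: at [15, 36] ⇒ [22, 43]
  CdoIV GGCATGTA/5: at [1, 26] ⇒ [6, 31]
  LmaIV (GCGTAAA, off=6): no sites
  MvoI CACACGCT/5: at [44, 53] ⇒ [49, 58]

Pooled cuts: [6, 22, 31, 43, 49, 58]

Fragments:
  6→22: 16 bp
  22→31: 9 bp
  31→43: 12 bp
  43→49: 6 bp
  49→58: 9 bp
  58→6 (wrap): 69-58+6 = 17 bp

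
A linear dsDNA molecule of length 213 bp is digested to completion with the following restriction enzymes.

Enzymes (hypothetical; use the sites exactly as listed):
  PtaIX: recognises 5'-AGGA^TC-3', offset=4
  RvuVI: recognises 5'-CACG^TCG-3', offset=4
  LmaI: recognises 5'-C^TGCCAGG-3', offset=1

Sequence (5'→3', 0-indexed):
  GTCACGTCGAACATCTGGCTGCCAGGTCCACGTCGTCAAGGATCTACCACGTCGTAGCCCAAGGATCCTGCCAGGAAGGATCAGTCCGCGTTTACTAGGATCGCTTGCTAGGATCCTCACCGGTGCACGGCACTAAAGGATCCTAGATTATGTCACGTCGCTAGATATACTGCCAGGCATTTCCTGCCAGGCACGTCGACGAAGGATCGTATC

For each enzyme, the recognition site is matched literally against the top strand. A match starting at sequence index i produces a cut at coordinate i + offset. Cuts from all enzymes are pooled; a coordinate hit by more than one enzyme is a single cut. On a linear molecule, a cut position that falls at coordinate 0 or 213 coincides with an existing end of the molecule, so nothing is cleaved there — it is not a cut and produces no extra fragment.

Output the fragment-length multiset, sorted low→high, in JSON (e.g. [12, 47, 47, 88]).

[3,6,7,9,10,11,11,12,13,13,13,13,14,14,17,20,27]

Site scan:
  PtaIX (AGGATC, off=4): starts [38, 61, 76, 96, 109, 136, 202] → cuts [42, 65, 80, 100, 113, 140, 206]
  RvuVI (CACGTCG, off=4): starts [2, 28, 47, 153, 191] → cuts [6, 32, 51, 157, 195]
  LmaI (CTGCCAGG, off=1): starts [18, 67, 169, 183] → cuts [19, 68, 170, 184]

Pooled cuts: [6, 19, 32, 42, 51, 65, 68, 80, 100, 113, 140, 157, 170, 184, 195, 206]

Fragment lengths:
  [0,6): 6 bp
  [6,19): 13 bp
  [19,32): 13 bp
  [32,42): 10 bp
  [42,51): 9 bp
  [51,65): 14 bp
  [65,68): 3 bp
  [68,80): 12 bp
  [80,100): 20 bp
  [100,113): 13 bp
  [113,140): 27 bp
  [140,157): 17 bp
  [157,170): 13 bp
  [170,184): 14 bp
  [184,195): 11 bp
  [195,206): 11 bp
  [206,213): 7 bp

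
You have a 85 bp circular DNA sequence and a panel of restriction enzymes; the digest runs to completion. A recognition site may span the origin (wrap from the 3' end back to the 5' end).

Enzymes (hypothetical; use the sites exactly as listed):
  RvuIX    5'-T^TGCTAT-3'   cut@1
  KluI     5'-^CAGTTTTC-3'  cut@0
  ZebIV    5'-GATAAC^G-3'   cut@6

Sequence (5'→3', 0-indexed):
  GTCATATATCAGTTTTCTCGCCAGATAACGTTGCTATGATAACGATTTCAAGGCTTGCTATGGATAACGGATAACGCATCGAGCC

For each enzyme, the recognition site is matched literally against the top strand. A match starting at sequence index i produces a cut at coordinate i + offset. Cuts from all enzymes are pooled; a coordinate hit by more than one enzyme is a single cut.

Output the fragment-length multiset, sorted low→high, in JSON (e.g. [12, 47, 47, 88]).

[2,7,12,12,13,19,20]

Per-enzyme occurrences:
  RvuIX TTGCTAT/1: at [30, 54] ⇒ [31, 55]
  KluI CAGTTTTC/0: at [9] ⇒ [9]
  ZebIV GATAACG/6: at [23, 37, 62, 69] ⇒ [29, 43, 68, 75]

All cut coordinates (distinct, sorted): [9, 29, 31, 43, 55, 68, 75]

Fragment lengths:
  9→29: 20 bp
  29→31: 2 bp
  31→43: 12 bp
  43→55: 12 bp
  55→68: 13 bp
  68→75: 7 bp
  75→9 (wrap): 85-75+9 = 19 bp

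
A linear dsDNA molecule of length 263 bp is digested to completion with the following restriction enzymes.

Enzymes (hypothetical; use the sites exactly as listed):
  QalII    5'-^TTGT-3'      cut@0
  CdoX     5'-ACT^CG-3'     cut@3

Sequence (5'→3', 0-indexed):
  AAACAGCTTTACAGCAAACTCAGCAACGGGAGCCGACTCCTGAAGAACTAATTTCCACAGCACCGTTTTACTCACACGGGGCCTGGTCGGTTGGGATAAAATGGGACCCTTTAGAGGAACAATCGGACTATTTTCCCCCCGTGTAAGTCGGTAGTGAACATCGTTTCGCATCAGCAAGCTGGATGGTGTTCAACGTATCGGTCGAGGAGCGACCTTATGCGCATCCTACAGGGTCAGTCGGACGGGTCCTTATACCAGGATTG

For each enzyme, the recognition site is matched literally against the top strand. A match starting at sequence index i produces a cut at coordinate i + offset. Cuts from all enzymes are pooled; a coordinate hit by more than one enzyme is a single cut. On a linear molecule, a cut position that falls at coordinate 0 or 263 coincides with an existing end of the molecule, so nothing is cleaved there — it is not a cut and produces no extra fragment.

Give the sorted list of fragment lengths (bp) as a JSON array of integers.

[263]

Per-enzyme occurrences:
  QalII (TTGT, off=0): no sites
  CdoX (ACTCG, off=3): no sites

Pooled cuts: ∅

Fragment lengths:
  no cuts → one linear fragment of 263 bp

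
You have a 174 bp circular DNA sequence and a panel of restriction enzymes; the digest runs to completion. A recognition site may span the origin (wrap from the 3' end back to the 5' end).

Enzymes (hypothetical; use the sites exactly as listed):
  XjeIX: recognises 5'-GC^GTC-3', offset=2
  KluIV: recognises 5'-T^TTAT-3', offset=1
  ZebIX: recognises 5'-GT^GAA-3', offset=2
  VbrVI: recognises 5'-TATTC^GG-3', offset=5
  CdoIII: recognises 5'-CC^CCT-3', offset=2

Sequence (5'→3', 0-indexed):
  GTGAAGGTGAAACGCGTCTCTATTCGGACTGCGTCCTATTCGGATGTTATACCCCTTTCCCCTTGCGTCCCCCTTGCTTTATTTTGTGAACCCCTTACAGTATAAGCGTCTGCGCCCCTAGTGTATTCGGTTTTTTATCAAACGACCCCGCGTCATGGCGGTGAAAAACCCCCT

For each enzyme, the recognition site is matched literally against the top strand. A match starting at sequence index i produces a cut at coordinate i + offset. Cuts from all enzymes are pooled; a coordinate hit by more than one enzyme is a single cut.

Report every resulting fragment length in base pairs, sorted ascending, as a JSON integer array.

Site scan:
  XjeIX (GCGTC, off=2): starts [13, 30, 64, 105, 149] → cuts [15, 32, 66, 107, 151]
  KluIV (TTTAT, off=1): starts [77, 133] → cuts [78, 134]
  ZebIX (GTGAA, off=2): starts [0, 6, 85, 160] → cuts [2, 8, 87, 162]
  VbrVI (TATTCGG, off=5): starts [20, 36, 123] → cuts [25, 41, 128]
  CdoIII (CCCCT, off=2): starts [51, 58, 69, 90, 114, 169] → cuts [53, 60, 71, 92, 116, 171]

All cut coordinates (distinct, sorted): [2, 8, 15, 25, 32, 41, 53, 60, 66, 71, 78, 87, 92, 107, 116, 128, 134, 151, 162, 171]

Fragment lengths:
  2→8: 6 bp
  8→15: 7 bp
  15→25: 10 bp
  25→32: 7 bp
  32→41: 9 bp
  41→53: 12 bp
  53→60: 7 bp
  60→66: 6 bp
  66→71: 5 bp
  71→78: 7 bp
  78→87: 9 bp
  87→92: 5 bp
  92→107: 15 bp
  107→116: 9 bp
  116→128: 12 bp
  128→134: 6 bp
  134→151: 17 bp
  151→162: 11 bp
  162→171: 9 bp
  171→2 (wrap): 174-171+2 = 5 bp

[5,5,5,6,6,6,7,7,7,7,9,9,9,9,10,11,12,12,15,17]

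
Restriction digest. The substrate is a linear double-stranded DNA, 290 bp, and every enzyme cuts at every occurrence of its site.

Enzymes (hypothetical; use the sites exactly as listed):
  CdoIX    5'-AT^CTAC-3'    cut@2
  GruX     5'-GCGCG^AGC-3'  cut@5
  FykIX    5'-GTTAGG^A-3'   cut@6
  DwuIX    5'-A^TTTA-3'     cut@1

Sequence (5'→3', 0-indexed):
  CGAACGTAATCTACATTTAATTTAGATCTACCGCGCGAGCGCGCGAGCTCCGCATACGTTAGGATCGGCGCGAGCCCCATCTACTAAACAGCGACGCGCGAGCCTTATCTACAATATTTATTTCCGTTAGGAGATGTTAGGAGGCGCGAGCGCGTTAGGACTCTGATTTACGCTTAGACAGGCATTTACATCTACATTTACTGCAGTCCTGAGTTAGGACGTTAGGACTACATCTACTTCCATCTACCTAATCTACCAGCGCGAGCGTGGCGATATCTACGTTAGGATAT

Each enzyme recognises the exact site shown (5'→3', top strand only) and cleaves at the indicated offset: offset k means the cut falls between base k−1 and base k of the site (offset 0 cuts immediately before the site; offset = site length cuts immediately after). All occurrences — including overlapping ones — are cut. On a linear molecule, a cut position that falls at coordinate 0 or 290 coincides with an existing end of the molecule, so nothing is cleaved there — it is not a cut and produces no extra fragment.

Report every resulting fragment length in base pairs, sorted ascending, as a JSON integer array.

[4,5,5,5,7,7,7,7,7,8,8,8,8,8,9,9,10,10,10,10,10,11,11,13,15,18,18,20,22]

Scan for sites:
  CdoIX ATCTAC/2: at [8, 25, 78, 106, 189, 231, 241, 250, 274] ⇒ [10, 27, 80, 108, 191, 233, 243, 252, 276]
  GruX GCGCGAGC/5: at [32, 40, 67, 95, 143, 258] ⇒ [37, 45, 72, 100, 148, 263]
  FykIX GTTAGGA/6: at [57, 125, 135, 153, 212, 220, 280] ⇒ [63, 131, 141, 159, 218, 226, 286]
  DwuIX ATTTA/1: at [14, 19, 115, 165, 183, 195] ⇒ [15, 20, 116, 166, 184, 196]

All cut coordinates (distinct, sorted): [10, 15, 20, 27, 37, 45, 63, 72, 80, 100, 108, 116, 131, 141, 148, 159, 166, 184, 191, 196, 218, 226, 233, 243, 252, 263, 276, 286]

Fragment lengths:
  [0,10): 10 bp
  [10,15): 5 bp
  [15,20): 5 bp
  [20,27): 7 bp
  [27,37): 10 bp
  [37,45): 8 bp
  [45,63): 18 bp
  [63,72): 9 bp
  [72,80): 8 bp
  [80,100): 20 bp
  [100,108): 8 bp
  [108,116): 8 bp
  [116,131): 15 bp
  [131,141): 10 bp
  [141,148): 7 bp
  [148,159): 11 bp
  [159,166): 7 bp
  [166,184): 18 bp
  [184,191): 7 bp
  [191,196): 5 bp
  [196,218): 22 bp
  [218,226): 8 bp
  [226,233): 7 bp
  [233,243): 10 bp
  [243,252): 9 bp
  [252,263): 11 bp
  [263,276): 13 bp
  [276,286): 10 bp
  [286,290): 4 bp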